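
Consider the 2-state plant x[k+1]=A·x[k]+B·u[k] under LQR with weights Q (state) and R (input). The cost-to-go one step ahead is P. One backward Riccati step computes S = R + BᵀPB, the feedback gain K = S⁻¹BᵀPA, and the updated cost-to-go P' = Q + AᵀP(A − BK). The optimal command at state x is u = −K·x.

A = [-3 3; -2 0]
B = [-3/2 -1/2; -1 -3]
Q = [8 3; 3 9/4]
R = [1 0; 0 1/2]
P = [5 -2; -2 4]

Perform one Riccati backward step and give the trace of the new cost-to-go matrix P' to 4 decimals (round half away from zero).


18.5715

BᵀP = [-5.5000 -1.0000; 3.5000 -11.0000]
S = R + BᵀPB = [1 0; 0 1/2] + [9.2500 5.7500; 5.7500 31.2500] = [10.2500 5.7500; 5.7500 31.7500]
BᵀPA = [18.5000 -16.5000; 11.5000 10.5000]
K = S⁻¹·BᵀPA = [1.7828 -1.9983; 0.0393 0.6926]
A−BK = [-0.3061 0.3489; -0.0992 0.0795]
AᵀP(A−BK) = [3.5656 -3.9966; -3.9966 4.7559]
P' = Q + AᵀP(A−BK) = [11.5656 -0.9966; -0.9966 7.0059]
tr(P') = 18.5715


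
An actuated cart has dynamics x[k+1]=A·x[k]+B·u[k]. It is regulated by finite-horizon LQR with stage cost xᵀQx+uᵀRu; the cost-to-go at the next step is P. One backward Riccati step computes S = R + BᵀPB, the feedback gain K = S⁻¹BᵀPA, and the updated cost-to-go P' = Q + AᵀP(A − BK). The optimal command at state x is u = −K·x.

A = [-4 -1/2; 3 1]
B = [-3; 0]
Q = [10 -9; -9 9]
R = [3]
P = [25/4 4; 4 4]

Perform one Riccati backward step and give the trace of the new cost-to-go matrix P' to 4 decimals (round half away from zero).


BᵀP = [-18.7500 -12.0000]
S = R + BᵀPB = [3] + [56.2500] = [59.2500]
BᵀPA = [39.0000 -2.6250]
K = S⁻¹·BᵀPA = [0.6582 -0.0443]
A−BK = [-2.0253 -0.6329; 3.0000 1.0000]
AᵀP(A−BK) = [14.3291 4.2278; 4.2278 1.4462]
P' = Q + AᵀP(A−BK) = [24.3291 -4.7722; -4.7722 10.4462]
tr(P') = 34.7753

34.7753


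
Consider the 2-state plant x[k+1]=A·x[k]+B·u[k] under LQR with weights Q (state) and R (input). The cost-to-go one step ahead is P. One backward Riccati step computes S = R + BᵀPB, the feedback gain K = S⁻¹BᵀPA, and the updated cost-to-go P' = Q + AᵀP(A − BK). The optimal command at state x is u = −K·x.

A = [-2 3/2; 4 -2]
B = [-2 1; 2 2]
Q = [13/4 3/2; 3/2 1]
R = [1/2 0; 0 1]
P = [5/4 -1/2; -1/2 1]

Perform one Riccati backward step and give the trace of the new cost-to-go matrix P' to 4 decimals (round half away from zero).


5.8325

BᵀP = [-3.5000 3.0000; 0.2500 1.5000]
S = R + BᵀPB = [1/2 0; 0 1] + [13.0000 2.5000; 2.5000 3.2500] = [13.5000 2.5000; 2.5000 4.2500]
BᵀPA = [19.0000 -11.2500; 5.5000 -2.6250]
K = S⁻¹·BᵀPA = [1.3105 -0.8068; 0.5232 -0.1430]
A−BK = [0.0978 0.0293; 0.3325 -0.1002]
AᵀP(A−BK) = [1.2225 -0.6333; -0.6333 0.3600]
P' = Q + AᵀP(A−BK) = [4.4725 0.8667; 0.8667 1.3600]
tr(P') = 5.8325


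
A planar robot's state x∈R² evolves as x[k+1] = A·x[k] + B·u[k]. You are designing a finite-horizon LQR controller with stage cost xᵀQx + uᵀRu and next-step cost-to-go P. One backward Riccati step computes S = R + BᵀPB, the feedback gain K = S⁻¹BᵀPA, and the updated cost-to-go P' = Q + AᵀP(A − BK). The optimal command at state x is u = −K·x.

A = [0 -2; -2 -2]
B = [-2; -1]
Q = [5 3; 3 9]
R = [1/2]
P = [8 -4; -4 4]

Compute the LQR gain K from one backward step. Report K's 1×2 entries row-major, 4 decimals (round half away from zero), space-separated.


BᵀP = [-12.0000 4.0000]
S = R + BᵀPB = [1/2] + [20.0000] = [20.5000]
BᵀPA = [-8.0000 16.0000]
K = S⁻¹·BᵀPA = [-0.3902 0.7805]
A−BK = [-0.7805 -0.4390; -2.3902 -1.2195]
AᵀP(A−BK) = [12.8780 6.2439; 6.2439 3.5122]
P' = Q + AᵀP(A−BK) = [17.8780 9.2439; 9.2439 12.5122]
tr(P') = 30.3902

-0.3902 0.7805


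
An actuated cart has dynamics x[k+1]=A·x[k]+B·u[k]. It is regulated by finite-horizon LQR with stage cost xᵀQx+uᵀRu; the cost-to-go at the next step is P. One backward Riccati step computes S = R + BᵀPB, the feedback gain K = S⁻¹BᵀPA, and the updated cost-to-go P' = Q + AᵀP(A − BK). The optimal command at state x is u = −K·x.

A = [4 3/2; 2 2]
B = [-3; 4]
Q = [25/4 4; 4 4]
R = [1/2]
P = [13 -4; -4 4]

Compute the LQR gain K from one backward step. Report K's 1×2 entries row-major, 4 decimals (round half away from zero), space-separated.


BᵀP = [-55.0000 28.0000]
S = R + BᵀPB = [1/2] + [277.0000] = [277.5000]
BᵀPA = [-164.0000 -26.5000]
K = S⁻¹·BᵀPA = [-0.5910 -0.0955]
A−BK = [2.2270 1.2135; 4.3640 2.3820]
AᵀP(A−BK) = [63.0775 34.3387; 34.3387 18.7194]
P' = Q + AᵀP(A−BK) = [69.3275 38.3387; 38.3387 22.7194]
tr(P') = 92.0468

-0.5910 -0.0955


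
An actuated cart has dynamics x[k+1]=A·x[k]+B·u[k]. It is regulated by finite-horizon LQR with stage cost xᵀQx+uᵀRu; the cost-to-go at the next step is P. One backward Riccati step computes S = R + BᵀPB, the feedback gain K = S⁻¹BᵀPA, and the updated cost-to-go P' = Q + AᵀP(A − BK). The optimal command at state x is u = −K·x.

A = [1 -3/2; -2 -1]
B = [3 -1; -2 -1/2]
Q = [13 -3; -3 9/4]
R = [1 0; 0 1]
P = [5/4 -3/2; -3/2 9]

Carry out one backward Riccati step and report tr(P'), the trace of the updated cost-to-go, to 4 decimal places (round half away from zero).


18.4734

BᵀP = [6.7500 -22.5000; -0.5000 -3.0000]
S = R + BᵀPB = [1 0; 0 1] + [65.2500 4.5000; 4.5000 2.0000] = [66.2500 4.5000; 4.5000 3.0000]
BᵀPA = [51.7500 12.3750; 5.5000 3.7500]
K = S⁻¹·BᵀPA = [0.7311 0.1134; 0.7367 1.0798]
A−BK = [-0.4566 -0.7605; -0.1695 -0.2332]
AᵀP(A−BK) = [1.3641 1.3151; 1.3151 1.8592]
P' = Q + AᵀP(A−BK) = [14.3641 -1.6849; -1.6849 4.1092]
tr(P') = 18.4734


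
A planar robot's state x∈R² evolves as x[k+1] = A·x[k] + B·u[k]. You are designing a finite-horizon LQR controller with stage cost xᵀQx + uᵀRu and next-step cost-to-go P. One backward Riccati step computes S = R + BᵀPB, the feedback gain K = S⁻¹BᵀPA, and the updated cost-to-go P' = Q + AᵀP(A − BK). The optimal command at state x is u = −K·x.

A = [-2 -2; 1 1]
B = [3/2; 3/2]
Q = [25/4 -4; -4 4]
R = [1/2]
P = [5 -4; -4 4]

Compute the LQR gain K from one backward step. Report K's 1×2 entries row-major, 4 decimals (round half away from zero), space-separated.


BᵀP = [1.5000 0.0000]
S = R + BᵀPB = [1/2] + [2.2500] = [2.7500]
BᵀPA = [-3.0000 -3.0000]
K = S⁻¹·BᵀPA = [-1.0909 -1.0909]
A−BK = [-0.3636 -0.3636; 2.6364 2.6364]
AᵀP(A−BK) = [36.7273 36.7273; 36.7273 36.7273]
P' = Q + AᵀP(A−BK) = [42.9773 32.7273; 32.7273 40.7273]
tr(P') = 83.7045

-1.0909 -1.0909


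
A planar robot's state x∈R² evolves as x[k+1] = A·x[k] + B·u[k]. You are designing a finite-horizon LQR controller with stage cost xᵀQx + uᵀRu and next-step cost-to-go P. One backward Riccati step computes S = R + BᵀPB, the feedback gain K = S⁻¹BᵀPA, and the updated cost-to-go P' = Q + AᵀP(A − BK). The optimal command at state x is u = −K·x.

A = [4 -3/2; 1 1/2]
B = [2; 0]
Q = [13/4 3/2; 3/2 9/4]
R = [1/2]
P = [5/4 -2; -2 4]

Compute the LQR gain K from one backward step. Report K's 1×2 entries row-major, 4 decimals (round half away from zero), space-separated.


1.0909 -1.0455

BᵀP = [2.5000 -4.0000]
S = R + BᵀPB = [1/2] + [5.0000] = [5.5000]
BᵀPA = [6.0000 -5.7500]
K = S⁻¹·BᵀPA = [1.0909 -1.0455]
A−BK = [1.8182 0.5909; 1.0000 0.5000]
AᵀP(A−BK) = [1.4545 -0.2273; -0.2273 0.8011]
P' = Q + AᵀP(A−BK) = [4.7045 1.2727; 1.2727 3.0511]
tr(P') = 7.7557


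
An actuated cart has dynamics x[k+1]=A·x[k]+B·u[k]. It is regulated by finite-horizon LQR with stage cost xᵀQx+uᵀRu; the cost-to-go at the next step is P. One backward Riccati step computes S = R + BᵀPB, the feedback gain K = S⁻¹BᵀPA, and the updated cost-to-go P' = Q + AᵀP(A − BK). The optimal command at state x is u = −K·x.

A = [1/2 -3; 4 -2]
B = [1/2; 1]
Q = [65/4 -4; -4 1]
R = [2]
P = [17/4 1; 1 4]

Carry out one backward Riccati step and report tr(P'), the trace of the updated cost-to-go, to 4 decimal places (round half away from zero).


63.2190

BᵀP = [3.1250 4.5000]
S = R + BᵀPB = [2] + [6.0625] = [8.0625]
BᵀPA = [19.5625 -18.3750]
K = S⁻¹·BᵀPA = [2.4264 -2.2791]
A−BK = [-0.7132 -1.8605; 1.5736 0.2791]
AᵀP(A−BK) = [21.5969 -6.7907; -6.7907 24.3721]
P' = Q + AᵀP(A−BK) = [37.8469 -10.7907; -10.7907 25.3721]
tr(P') = 63.2190


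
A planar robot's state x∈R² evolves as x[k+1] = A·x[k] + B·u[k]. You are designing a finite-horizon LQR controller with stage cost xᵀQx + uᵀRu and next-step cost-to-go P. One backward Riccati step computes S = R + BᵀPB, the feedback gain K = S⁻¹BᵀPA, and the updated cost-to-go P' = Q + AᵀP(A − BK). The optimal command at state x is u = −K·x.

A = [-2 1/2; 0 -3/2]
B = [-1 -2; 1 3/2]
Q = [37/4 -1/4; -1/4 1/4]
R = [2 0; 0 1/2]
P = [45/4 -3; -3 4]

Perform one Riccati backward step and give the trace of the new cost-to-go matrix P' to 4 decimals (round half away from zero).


BᵀP = [-14.2500 7.0000; -27.0000 12.0000]
S = R + BᵀPB = [2 0; 0 1/2] + [21.2500 39.0000; 39.0000 72.0000] = [23.2500 39.0000; 39.0000 72.5000]
BᵀPA = [28.5000 -17.6250; 54.0000 -31.5000]
K = S⁻¹·BᵀPA = [-0.2415 -0.2995; 0.8747 -0.2733]
A−BK = [-0.4920 -0.3462; -1.0706 -0.7904]
AᵀP(A−BK) = [4.6469 3.0478; 3.0478 2.4226]
P' = Q + AᵀP(A−BK) = [13.8969 2.7978; 2.7978 2.6726]
tr(P') = 16.5695

16.5695


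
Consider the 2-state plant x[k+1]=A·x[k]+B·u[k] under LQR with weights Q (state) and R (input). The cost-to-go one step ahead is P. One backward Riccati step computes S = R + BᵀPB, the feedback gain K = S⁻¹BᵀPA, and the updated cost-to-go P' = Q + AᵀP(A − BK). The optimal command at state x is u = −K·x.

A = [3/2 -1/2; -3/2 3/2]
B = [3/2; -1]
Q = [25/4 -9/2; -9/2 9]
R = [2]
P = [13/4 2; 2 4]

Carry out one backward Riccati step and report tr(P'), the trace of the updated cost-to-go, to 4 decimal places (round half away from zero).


BᵀP = [2.8750 -1.0000]
S = R + BᵀPB = [2] + [5.3125] = [7.3125]
BᵀPA = [5.8125 -2.9375]
K = S⁻¹·BᵀPA = [0.7949 -0.4017]
A−BK = [0.3077 0.1026; -0.7051 1.0983]
AᵀP(A−BK) = [2.6923 -3.1026; -3.1026 5.6325]
P' = Q + AᵀP(A−BK) = [8.9423 -7.6026; -7.6026 14.6325]
tr(P') = 23.5748

23.5748


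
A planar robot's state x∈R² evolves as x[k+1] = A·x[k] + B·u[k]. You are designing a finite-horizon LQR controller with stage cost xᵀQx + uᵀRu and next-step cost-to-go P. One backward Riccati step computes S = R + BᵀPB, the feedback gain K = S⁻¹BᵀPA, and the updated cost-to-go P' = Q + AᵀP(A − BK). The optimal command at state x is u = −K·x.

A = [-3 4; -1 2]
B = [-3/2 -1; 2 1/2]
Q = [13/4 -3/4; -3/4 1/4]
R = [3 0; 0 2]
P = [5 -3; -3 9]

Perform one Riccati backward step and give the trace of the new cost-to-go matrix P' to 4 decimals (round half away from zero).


BᵀP = [-13.5000 22.5000; -6.5000 7.5000]
S = R + BᵀPB = [3 0; 0 2] + [65.2500 24.7500; 24.7500 10.2500] = [68.2500 24.7500; 24.7500 12.2500]
BᵀPA = [18.0000 -9.0000; 12.0000 -11.0000]
K = S⁻¹·BᵀPA = [-0.3423 0.7248; 1.6711 -2.3624]
A−BK = [-1.8423 2.7248; -1.1510 1.7315]
AᵀP(A−BK) = [22.1074 -32.6980; -32.6980 48.5369]
P' = Q + AᵀP(A−BK) = [25.3574 -33.4480; -33.4480 48.7869]
tr(P') = 74.1443

74.1443


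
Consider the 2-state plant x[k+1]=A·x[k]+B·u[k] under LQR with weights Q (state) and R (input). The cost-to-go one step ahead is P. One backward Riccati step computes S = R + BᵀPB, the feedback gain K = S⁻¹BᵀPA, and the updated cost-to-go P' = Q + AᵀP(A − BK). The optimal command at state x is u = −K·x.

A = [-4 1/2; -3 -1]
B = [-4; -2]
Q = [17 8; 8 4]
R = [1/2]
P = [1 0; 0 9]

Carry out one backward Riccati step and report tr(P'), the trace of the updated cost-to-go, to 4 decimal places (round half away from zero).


BᵀP = [-4.0000 -18.0000]
S = R + BᵀPB = [1/2] + [52.0000] = [52.5000]
BᵀPA = [70.0000 16.0000]
K = S⁻¹·BᵀPA = [1.3333 0.3048]
A−BK = [1.3333 1.7190; -0.3333 -0.3905]
AᵀP(A−BK) = [3.6667 3.6667; 3.6667 4.3738]
P' = Q + AᵀP(A−BK) = [20.6667 11.6667; 11.6667 8.3738]
tr(P') = 29.0405

29.0405


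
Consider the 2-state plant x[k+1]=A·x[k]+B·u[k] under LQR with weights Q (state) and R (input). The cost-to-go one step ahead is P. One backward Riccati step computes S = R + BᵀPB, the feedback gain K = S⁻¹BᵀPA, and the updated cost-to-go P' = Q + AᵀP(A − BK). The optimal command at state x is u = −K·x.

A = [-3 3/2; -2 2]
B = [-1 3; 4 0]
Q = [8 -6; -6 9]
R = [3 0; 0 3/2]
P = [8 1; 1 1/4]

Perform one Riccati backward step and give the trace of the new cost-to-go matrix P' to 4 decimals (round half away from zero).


19.9717

BᵀP = [-4.0000 0.0000; 24.0000 3.0000]
S = R + BᵀPB = [3 0; 0 3/2] + [4.0000 -12.0000; -12.0000 72.0000] = [7.0000 -12.0000; -12.0000 73.5000]
BᵀPA = [12.0000 -6.0000; -78.0000 42.0000]
K = S⁻¹·BᵀPA = [-0.1457 0.1700; -1.0850 0.5992]
A−BK = [0.1093 -0.1275; -1.4170 1.3198]
AᵀP(A−BK) = [2.1174 -1.3036; -1.3036 0.8543]
P' = Q + AᵀP(A−BK) = [10.1174 -7.3036; -7.3036 9.8543]
tr(P') = 19.9717


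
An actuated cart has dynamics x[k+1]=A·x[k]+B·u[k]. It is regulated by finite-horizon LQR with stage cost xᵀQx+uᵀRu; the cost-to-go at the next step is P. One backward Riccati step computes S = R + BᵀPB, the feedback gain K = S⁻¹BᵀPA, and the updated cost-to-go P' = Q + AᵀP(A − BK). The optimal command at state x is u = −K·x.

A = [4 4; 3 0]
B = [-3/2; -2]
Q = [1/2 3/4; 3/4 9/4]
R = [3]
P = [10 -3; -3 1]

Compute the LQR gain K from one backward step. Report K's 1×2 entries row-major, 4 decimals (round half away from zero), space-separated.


BᵀP = [-9.0000 2.5000]
S = R + BᵀPB = [3] + [8.5000] = [11.5000]
BᵀPA = [-28.5000 -36.0000]
K = S⁻¹·BᵀPA = [-2.4783 -3.1304]
A−BK = [0.2826 -0.6957; -1.9565 -6.2609]
AᵀP(A−BK) = [26.3696 34.7826; 34.7826 47.3043]
P' = Q + AᵀP(A−BK) = [26.8696 35.5326; 35.5326 49.5543]
tr(P') = 76.4239

-2.4783 -3.1304


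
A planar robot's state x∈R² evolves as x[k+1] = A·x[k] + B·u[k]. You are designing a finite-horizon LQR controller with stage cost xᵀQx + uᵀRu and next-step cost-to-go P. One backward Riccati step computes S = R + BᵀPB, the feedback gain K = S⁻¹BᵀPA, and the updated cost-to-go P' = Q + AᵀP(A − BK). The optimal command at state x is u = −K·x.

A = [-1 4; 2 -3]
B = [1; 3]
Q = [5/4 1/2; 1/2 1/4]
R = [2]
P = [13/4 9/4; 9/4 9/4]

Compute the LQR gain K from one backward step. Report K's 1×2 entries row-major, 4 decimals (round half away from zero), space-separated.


0.2051 0.3333

BᵀP = [10.0000 9.0000]
S = R + BᵀPB = [2] + [37.0000] = [39.0000]
BᵀPA = [8.0000 13.0000]
K = S⁻¹·BᵀPA = [0.2051 0.3333]
A−BK = [-1.2051 3.6667; 1.3846 -4.0000]
AᵀP(A−BK) = [1.6090 -4.4167; -4.4167 13.9167]
P' = Q + AᵀP(A−BK) = [2.8590 -3.9167; -3.9167 14.1667]
tr(P') = 17.0256


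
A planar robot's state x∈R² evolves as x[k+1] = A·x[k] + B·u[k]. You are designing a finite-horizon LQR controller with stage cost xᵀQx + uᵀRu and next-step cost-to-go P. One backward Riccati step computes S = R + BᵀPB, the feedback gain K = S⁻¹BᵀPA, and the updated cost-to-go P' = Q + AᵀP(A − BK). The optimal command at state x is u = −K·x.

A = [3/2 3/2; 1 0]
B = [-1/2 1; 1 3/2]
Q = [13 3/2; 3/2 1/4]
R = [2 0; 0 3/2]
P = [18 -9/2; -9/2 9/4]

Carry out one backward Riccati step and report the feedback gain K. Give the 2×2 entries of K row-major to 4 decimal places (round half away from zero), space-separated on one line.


BᵀP = [-13.5000 4.5000; 11.2500 -1.1250]
S = R + BᵀPB = [2 0; 0 3/2] + [11.2500 -6.7500; -6.7500 9.5625] = [13.2500 -6.7500; -6.7500 11.0625]
BᵀPA = [-15.7500 -20.2500; 15.7500 16.8750]
K = S⁻¹·BᵀPA = [-0.6724 -1.0900; 1.0135 0.8603]
A−BK = [0.1503 0.0947; 0.1522 -0.2005]
AᵀP(A−BK) = [2.6979 3.0320; 3.0320 3.9090]
P' = Q + AᵀP(A−BK) = [15.6979 4.5320; 4.5320 4.1590]
tr(P') = 19.8570

-0.6724 -1.0900 1.0135 0.8603


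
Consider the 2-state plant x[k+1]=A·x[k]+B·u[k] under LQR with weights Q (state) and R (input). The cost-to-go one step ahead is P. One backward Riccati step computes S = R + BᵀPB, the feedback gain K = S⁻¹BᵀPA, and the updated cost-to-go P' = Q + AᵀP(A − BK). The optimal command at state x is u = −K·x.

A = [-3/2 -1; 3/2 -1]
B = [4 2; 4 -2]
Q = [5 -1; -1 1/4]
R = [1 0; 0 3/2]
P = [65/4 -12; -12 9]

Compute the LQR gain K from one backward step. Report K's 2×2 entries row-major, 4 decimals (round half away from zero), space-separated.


BᵀP = [17.0000 -12.0000; 56.5000 -42.0000]
S = R + BᵀPB = [1 0; 0 3/2] + [20.0000 58.0000; 58.0000 197.0000] = [21.0000 58.0000; 58.0000 198.5000]
BᵀPA = [-43.5000 -5.0000; -147.7500 -14.5000]
K = S⁻¹·BᵀPA = [-0.0811 -0.1883; -0.7206 -0.0180]
A−BK = [0.2657 -0.2107; 0.3832 -0.2828]
AᵀP(A−BK) = [0.8107 0.0203; 0.0203 0.0471]
P' = Q + AᵀP(A−BK) = [5.8107 -0.9797; -0.9797 0.2971]
tr(P') = 6.1078

-0.0811 -0.1883 -0.7206 -0.0180


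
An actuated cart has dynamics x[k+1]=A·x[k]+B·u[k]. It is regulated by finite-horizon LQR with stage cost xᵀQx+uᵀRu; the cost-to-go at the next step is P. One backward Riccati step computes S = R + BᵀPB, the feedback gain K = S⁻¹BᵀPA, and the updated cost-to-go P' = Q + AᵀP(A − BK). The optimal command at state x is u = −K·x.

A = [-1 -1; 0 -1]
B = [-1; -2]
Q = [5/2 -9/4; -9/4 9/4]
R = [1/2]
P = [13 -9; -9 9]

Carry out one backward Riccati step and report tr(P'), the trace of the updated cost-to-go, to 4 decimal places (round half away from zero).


BᵀP = [5.0000 -9.0000]
S = R + BᵀPB = [1/2] + [13.0000] = [13.5000]
BᵀPA = [-5.0000 4.0000]
K = S⁻¹·BᵀPA = [-0.3704 0.2963]
A−BK = [-1.3704 -0.7037; -0.7407 -0.4074]
AᵀP(A−BK) = [11.1481 5.4815; 5.4815 2.8148]
P' = Q + AᵀP(A−BK) = [13.6481 3.2315; 3.2315 5.0648]
tr(P') = 18.7130

18.7130


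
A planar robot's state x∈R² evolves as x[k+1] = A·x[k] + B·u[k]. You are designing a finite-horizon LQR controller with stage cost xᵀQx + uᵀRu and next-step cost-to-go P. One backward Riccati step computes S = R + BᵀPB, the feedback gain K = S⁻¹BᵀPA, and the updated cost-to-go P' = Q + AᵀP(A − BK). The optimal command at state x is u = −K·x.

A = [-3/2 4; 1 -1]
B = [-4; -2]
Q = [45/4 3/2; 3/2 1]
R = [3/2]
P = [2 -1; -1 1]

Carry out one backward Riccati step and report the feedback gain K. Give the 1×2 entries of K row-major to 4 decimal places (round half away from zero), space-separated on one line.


0.5116 -1.2093

BᵀP = [-6.0000 2.0000]
S = R + BᵀPB = [3/2] + [20.0000] = [21.5000]
BᵀPA = [11.0000 -26.0000]
K = S⁻¹·BᵀPA = [0.5116 -1.2093]
A−BK = [0.5465 -0.8372; 2.0233 -3.4186]
AᵀP(A−BK) = [2.8721 -5.1977; -5.1977 9.5581]
P' = Q + AᵀP(A−BK) = [14.1221 -3.6977; -3.6977 10.5581]
tr(P') = 24.6802


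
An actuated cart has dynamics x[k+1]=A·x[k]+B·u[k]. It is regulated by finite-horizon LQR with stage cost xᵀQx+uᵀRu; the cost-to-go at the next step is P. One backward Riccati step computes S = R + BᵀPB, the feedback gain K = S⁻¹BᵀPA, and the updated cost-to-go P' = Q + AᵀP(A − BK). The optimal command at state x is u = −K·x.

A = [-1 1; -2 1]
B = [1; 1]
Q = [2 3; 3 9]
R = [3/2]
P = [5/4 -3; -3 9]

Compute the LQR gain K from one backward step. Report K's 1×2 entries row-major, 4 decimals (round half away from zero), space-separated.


BᵀP = [-1.7500 6.0000]
S = R + BᵀPB = [3/2] + [4.2500] = [5.7500]
BᵀPA = [-10.2500 4.2500]
K = S⁻¹·BᵀPA = [-1.7826 0.7391]
A−BK = [0.7826 0.2609; -0.2174 0.2609]
AᵀP(A−BK) = [6.9783 -2.6739; -2.6739 1.1087]
P' = Q + AᵀP(A−BK) = [8.9783 0.3261; 0.3261 10.1087]
tr(P') = 19.0870

-1.7826 0.7391


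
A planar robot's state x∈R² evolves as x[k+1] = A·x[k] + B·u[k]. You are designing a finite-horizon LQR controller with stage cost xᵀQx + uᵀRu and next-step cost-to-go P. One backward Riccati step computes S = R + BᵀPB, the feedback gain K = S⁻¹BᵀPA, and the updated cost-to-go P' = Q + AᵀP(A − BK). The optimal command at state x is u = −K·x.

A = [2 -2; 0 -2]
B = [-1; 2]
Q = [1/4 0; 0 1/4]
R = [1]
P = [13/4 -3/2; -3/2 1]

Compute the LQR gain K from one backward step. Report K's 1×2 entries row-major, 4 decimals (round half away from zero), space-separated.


BᵀP = [-6.2500 3.5000]
S = R + BᵀPB = [1] + [13.2500] = [14.2500]
BᵀPA = [-12.5000 5.5000]
K = S⁻¹·BᵀPA = [-0.8772 0.3860]
A−BK = [1.1228 -1.6140; 1.7544 -2.7719]
AᵀP(A−BK) = [2.0351 -2.1754; -2.1754 2.8772]
P' = Q + AᵀP(A−BK) = [2.2851 -2.1754; -2.1754 3.1272]
tr(P') = 5.4123

-0.8772 0.3860


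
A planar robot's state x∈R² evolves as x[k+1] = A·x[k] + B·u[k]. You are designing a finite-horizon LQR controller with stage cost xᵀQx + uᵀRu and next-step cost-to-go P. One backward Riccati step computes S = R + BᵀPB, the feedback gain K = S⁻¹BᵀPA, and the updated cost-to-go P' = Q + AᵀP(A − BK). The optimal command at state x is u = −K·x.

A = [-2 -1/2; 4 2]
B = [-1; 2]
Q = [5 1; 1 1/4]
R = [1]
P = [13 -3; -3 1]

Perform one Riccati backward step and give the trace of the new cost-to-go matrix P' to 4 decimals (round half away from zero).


9.6917

BᵀP = [-19.0000 5.0000]
S = R + BᵀPB = [1] + [29.0000] = [30.0000]
BᵀPA = [58.0000 19.5000]
K = S⁻¹·BᵀPA = [1.9333 0.6500]
A−BK = [-0.0667 0.1500; 0.1333 0.7000]
AᵀP(A−BK) = [3.8667 1.3000; 1.3000 0.5750]
P' = Q + AᵀP(A−BK) = [8.8667 2.3000; 2.3000 0.8250]
tr(P') = 9.6917


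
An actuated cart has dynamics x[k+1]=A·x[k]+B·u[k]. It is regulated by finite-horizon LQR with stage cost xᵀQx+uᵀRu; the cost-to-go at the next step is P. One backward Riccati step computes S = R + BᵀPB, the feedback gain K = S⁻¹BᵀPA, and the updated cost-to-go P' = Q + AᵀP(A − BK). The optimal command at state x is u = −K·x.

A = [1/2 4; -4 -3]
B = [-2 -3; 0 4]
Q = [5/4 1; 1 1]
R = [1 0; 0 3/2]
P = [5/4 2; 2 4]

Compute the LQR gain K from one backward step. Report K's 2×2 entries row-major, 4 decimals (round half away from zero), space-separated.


BᵀP = [-2.5000 -4.0000; 4.2500 10.0000]
S = R + BᵀPB = [1 0; 0 3/2] + [5.0000 -8.5000; -8.5000 27.2500] = [6.0000 -8.5000; -8.5000 28.7500]
BᵀPA = [14.7500 2.0000; -37.8750 -13.0000]
K = S⁻¹·BᵀPA = [1.0187 -0.5287; -1.0162 -0.6085]
A−BK = [-0.5112 1.1172; 0.0648 -0.5661]
AᵀP(A−BK) = [2.7977 0.2519; 0.2519 1.1471]
P' = Q + AᵀP(A−BK) = [4.0477 1.2519; 1.2519 2.1471]
tr(P') = 6.1948

1.0187 -0.5287 -1.0162 -0.6085


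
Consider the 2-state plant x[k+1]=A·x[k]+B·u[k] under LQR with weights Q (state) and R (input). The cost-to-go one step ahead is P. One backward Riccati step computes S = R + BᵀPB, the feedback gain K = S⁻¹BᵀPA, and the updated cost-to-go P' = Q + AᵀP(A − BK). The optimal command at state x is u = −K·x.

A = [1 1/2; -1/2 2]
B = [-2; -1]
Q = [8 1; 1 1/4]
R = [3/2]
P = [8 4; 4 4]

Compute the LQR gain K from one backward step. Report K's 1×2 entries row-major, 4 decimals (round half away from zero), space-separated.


-0.2617 -0.6355

BᵀP = [-20.0000 -12.0000]
S = R + BᵀPB = [3/2] + [52.0000] = [53.5000]
BᵀPA = [-14.0000 -34.0000]
K = S⁻¹·BᵀPA = [-0.2617 -0.6355]
A−BK = [0.4766 -0.7710; -0.7617 1.3645]
AᵀP(A−BK) = [1.3364 -1.8972; -1.8972 4.3925]
P' = Q + AᵀP(A−BK) = [9.3364 -0.8972; -0.8972 4.6425]
tr(P') = 13.9790


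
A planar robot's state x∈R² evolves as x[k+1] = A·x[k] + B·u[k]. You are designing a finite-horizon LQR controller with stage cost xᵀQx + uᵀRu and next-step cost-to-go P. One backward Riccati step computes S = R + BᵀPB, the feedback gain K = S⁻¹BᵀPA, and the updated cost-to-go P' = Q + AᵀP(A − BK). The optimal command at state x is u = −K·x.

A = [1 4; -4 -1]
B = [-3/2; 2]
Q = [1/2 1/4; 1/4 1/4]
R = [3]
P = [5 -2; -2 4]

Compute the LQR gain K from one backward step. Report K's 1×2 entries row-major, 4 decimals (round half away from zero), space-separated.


BᵀP = [-11.5000 11.0000]
S = R + BᵀPB = [3] + [39.2500] = [42.2500]
BᵀPA = [-55.5000 -57.0000]
K = S⁻¹·BᵀPA = [-1.3136 -1.3491]
A−BK = [-0.9704 1.9763; -1.3728 1.6982]
AᵀP(A−BK) = [12.0947 -4.8757; -4.8757 23.1006]
P' = Q + AᵀP(A−BK) = [12.5947 -4.6257; -4.6257 23.3506]
tr(P') = 35.9453

-1.3136 -1.3491


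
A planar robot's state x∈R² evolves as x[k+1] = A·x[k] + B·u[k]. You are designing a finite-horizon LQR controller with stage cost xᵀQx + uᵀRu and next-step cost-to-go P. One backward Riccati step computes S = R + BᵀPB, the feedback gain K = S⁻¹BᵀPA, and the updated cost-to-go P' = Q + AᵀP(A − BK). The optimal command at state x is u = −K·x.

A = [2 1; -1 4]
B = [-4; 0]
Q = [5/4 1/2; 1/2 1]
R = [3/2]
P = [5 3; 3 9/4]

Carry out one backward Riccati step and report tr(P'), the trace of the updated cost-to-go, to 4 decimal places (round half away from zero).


11.1442

BᵀP = [-20.0000 -12.0000]
S = R + BᵀPB = [3/2] + [80.0000] = [81.5000]
BᵀPA = [-28.0000 -68.0000]
K = S⁻¹·BᵀPA = [-0.3436 -0.8344]
A−BK = [0.6258 -2.3374; -1.0000 4.0000]
AᵀP(A−BK) = [0.6304 -1.3620; -1.3620 8.2638]
P' = Q + AᵀP(A−BK) = [1.8804 -0.8620; -0.8620 9.2638]
tr(P') = 11.1442


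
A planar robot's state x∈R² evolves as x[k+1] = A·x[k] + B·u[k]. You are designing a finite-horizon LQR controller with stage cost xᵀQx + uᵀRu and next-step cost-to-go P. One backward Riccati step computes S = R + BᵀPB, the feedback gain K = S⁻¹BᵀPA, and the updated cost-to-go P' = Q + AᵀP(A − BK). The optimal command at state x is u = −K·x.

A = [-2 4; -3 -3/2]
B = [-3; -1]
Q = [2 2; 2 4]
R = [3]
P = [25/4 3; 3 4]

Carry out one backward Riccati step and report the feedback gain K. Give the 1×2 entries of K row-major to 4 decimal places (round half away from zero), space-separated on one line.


1.0154 -0.8308

BᵀP = [-21.7500 -13.0000]
S = R + BᵀPB = [3] + [78.2500] = [81.2500]
BᵀPA = [82.5000 -67.5000]
K = S⁻¹·BᵀPA = [1.0154 -0.8308]
A−BK = [1.0462 1.5077; -1.9846 -2.3308]
AᵀP(A−BK) = [13.2308 9.5385; 9.5385 16.9231]
P' = Q + AᵀP(A−BK) = [15.2308 11.5385; 11.5385 20.9231]
tr(P') = 36.1538


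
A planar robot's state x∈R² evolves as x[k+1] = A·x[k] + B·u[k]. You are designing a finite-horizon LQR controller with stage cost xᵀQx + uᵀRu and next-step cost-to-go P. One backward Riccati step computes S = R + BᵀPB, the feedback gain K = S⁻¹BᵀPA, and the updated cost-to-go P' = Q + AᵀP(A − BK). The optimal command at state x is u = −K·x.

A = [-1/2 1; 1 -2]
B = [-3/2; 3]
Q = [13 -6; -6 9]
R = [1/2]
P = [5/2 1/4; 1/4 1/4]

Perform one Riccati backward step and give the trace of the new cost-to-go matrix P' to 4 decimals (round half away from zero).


22.2551

BᵀP = [-3.0000 0.3750]
S = R + BᵀPB = [1/2] + [5.6250] = [6.1250]
BᵀPA = [1.8750 -3.7500]
K = S⁻¹·BᵀPA = [0.3061 -0.6122]
A−BK = [-0.0408 0.0816; 0.0816 -0.1633]
AᵀP(A−BK) = [0.0510 -0.1020; -0.1020 0.2041]
P' = Q + AᵀP(A−BK) = [13.0510 -6.1020; -6.1020 9.2041]
tr(P') = 22.2551


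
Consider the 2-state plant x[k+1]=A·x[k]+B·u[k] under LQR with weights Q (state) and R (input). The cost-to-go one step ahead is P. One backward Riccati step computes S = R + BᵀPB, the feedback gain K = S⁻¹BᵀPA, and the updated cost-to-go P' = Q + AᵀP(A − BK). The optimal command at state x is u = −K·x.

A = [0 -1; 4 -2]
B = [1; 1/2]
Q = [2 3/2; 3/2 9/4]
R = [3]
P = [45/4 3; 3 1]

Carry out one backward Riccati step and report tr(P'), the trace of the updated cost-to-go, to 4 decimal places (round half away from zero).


14.0107

BᵀP = [12.7500 3.5000]
S = R + BᵀPB = [3] + [14.5000] = [17.5000]
BᵀPA = [14.0000 -19.7500]
K = S⁻¹·BᵀPA = [0.8000 -1.1286]
A−BK = [-0.8000 0.1286; 3.6000 -1.4357]
AᵀP(A−BK) = [4.8000 -4.2000; -4.2000 4.9607]
P' = Q + AᵀP(A−BK) = [6.8000 -2.7000; -2.7000 7.2107]
tr(P') = 14.0107


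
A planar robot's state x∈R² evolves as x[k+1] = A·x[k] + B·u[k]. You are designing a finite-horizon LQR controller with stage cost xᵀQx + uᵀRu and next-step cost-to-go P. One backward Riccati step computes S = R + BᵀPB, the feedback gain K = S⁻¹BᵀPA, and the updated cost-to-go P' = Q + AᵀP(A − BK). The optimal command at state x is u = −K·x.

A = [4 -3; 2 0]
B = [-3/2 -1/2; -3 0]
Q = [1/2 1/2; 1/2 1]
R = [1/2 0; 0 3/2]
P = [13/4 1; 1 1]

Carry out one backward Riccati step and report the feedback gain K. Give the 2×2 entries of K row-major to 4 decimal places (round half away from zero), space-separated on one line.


-1.4512 0.8020 -0.7723 0.7426

BᵀP = [-7.8750 -4.5000; -1.6250 -0.5000]
S = R + BᵀPB = [1/2 0; 0 3/2] + [25.3125 3.9375; 3.9375 0.8125] = [25.8125 3.9375; 3.9375 2.3125]
BᵀPA = [-40.5000 23.6250; -7.5000 4.8750]
K = S⁻¹·BᵀPA = [-1.4512 0.8020; -0.7723 0.7426]
A−BK = [1.4371 -1.4257; -2.3536 2.4059]
AᵀP(A−BK) = [7.4342 -6.9505; -6.9505 6.6832]
P' = Q + AᵀP(A−BK) = [7.9342 -6.4505; -6.4505 7.6832]
tr(P') = 15.6174


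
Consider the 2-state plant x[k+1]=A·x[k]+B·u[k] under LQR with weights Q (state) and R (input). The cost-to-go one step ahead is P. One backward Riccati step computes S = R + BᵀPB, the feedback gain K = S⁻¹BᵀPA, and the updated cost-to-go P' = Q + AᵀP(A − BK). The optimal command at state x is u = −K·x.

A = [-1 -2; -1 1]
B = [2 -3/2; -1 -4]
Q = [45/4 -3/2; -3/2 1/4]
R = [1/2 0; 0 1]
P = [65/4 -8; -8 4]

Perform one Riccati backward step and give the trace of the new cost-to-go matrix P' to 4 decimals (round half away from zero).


BᵀP = [40.5000 -20.0000; 7.6250 -4.0000]
S = R + BᵀPB = [1/2 0; 0 1] + [101.0000 19.2500; 19.2500 4.5625] = [101.5000 19.2500; 19.2500 5.5625]
BᵀPA = [-20.5000 -101.0000; -3.6250 -19.2500]
K = S⁻¹·BᵀPA = [-0.2281 -0.9857; 0.1375 -0.0496]
A−BK = [-0.3376 -0.1031; -0.6779 -0.1841]
AᵀP(A−BK) = [0.0734 0.1140; 0.1140 0.4928]
P' = Q + AᵀP(A−BK) = [11.3234 -1.3860; -1.3860 0.7428]
tr(P') = 12.0663

12.0663


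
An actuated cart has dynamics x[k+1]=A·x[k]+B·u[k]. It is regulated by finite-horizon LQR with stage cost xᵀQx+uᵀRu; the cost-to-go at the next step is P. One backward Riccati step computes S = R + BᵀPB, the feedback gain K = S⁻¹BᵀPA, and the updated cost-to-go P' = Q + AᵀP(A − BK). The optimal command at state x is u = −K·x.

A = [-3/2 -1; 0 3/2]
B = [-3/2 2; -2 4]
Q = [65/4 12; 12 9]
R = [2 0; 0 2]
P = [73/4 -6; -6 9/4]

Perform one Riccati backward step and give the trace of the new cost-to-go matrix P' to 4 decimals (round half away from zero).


43.9311

BᵀP = [-15.3750 4.5000; 12.5000 -3.0000]
S = R + BᵀPB = [2 0; 0 2] + [14.0625 -12.7500; -12.7500 13.0000] = [16.0625 -12.7500; -12.7500 15.0000]
BᵀPA = [23.0625 22.1250; -18.7500 -17.0000]
K = S⁻¹·BᵀPA = [1.3636 1.4689; -0.0909 0.1152]
A−BK = [0.7273 0.9729; 3.0909 3.9769]
AᵀP(A−BK) = [7.9091 9.1591; 9.1591 10.7720]
P' = Q + AᵀP(A−BK) = [24.1591 21.1591; 21.1591 19.7720]
tr(P') = 43.9311


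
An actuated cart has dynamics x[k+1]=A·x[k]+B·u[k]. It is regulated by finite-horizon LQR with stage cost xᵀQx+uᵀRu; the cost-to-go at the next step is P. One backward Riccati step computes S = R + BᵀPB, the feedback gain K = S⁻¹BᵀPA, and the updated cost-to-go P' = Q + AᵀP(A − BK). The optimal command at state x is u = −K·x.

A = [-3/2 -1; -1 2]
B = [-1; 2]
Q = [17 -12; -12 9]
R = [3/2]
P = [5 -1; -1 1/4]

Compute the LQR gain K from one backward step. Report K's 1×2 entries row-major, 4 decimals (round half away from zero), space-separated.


0.7826 0.8696

BᵀP = [-7.0000 1.5000]
S = R + BᵀPB = [3/2] + [10.0000] = [11.5000]
BᵀPA = [9.0000 10.0000]
K = S⁻¹·BᵀPA = [0.7826 0.8696]
A−BK = [-0.7174 -0.1304; -2.5652 0.2609]
AᵀP(A−BK) = [1.4565 1.1739; 1.1739 1.3043]
P' = Q + AᵀP(A−BK) = [18.4565 -10.8261; -10.8261 10.3043]
tr(P') = 28.7609


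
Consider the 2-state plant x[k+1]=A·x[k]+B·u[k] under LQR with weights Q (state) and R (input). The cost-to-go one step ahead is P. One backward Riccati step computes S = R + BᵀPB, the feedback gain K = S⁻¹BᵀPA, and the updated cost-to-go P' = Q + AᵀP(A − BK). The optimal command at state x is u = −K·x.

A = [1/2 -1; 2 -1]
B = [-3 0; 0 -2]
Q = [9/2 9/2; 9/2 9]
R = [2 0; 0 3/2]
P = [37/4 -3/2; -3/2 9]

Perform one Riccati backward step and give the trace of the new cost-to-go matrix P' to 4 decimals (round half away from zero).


15.5634

BᵀP = [-27.7500 4.5000; 3.0000 -18.0000]
S = R + BᵀPB = [2 0; 0 3/2] + [83.2500 -9.0000; -9.0000 36.0000] = [85.2500 -9.0000; -9.0000 37.5000]
BᵀPA = [-4.8750 23.2500; -34.5000 15.0000]
K = S⁻¹·BᵀPA = [-0.1583 0.3231; -0.9580 0.4776]
A−BK = [0.0250 -0.0306; 0.0840 -0.0449]
AᵀP(A−BK) = [1.4898 -0.8240; -0.8240 0.5736]
P' = Q + AᵀP(A−BK) = [5.9898 3.6760; 3.6760 9.5736]
tr(P') = 15.5634


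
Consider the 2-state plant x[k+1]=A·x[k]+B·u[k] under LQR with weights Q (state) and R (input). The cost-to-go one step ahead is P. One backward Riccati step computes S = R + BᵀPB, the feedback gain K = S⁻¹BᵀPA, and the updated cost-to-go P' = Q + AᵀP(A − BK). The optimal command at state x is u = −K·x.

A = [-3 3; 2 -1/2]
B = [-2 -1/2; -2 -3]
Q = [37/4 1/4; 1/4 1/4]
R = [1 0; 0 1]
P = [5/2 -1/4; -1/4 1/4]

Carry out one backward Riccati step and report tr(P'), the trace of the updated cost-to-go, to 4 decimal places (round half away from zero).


BᵀP = [-4.5000 0.0000; -0.5000 -0.6250]
S = R + BᵀPB = [1 0; 0 1] + [9.0000 2.2500; 2.2500 2.1250] = [10.0000 2.2500; 2.2500 3.1250]
BᵀPA = [13.5000 -13.5000; 0.2500 -1.1875]
K = S⁻¹·BᵀPA = [1.5895 -1.5089; -1.0644 0.7064]
A−BK = [-0.3532 0.3353; 1.9857 -1.3986]
AᵀP(A−BK) = [5.3079 -4.4308; -4.4308 3.7806]
P' = Q + AᵀP(A−BK) = [14.5579 -4.1808; -4.1808 4.0306]
tr(P') = 18.5885

18.5885


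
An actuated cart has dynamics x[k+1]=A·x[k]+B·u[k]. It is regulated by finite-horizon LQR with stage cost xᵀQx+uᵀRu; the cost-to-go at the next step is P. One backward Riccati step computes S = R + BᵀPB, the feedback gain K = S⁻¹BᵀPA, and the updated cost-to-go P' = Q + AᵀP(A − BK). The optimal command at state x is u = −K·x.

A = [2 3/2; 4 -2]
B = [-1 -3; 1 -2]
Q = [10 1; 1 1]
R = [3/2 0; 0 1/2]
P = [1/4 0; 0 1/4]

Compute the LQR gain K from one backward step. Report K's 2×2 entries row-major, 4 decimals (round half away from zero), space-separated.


BᵀP = [-0.2500 0.2500; -0.7500 -0.5000]
S = R + BᵀPB = [3/2 0; 0 1/2] + [0.5000 0.2500; 0.2500 3.2500] = [2.0000 0.2500; 0.2500 3.7500]
BᵀPA = [0.5000 -0.8750; -3.5000 -0.1250]
K = S⁻¹·BᵀPA = [0.3697 -0.4370; -0.9580 -0.0042]
A−BK = [-0.5042 1.0504; 1.7143 -1.5714]
AᵀP(A−BK) = [1.4622 -1.0462; -1.0462 1.1796]
P' = Q + AᵀP(A−BK) = [11.4622 -0.0462; -0.0462 2.1796]
tr(P') = 13.6418

0.3697 -0.4370 -0.9580 -0.0042


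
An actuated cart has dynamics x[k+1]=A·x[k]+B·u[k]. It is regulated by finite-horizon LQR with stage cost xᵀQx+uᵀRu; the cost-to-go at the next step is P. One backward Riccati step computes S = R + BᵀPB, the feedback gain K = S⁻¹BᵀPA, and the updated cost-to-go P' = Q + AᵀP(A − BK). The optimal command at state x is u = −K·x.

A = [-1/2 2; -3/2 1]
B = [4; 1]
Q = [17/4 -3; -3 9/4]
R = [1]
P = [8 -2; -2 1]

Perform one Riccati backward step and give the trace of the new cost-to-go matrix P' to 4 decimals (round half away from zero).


BᵀP = [30.0000 -7.0000]
S = R + BᵀPB = [1] + [113.0000] = [114.0000]
BᵀPA = [-4.5000 53.0000]
K = S⁻¹·BᵀPA = [-0.0395 0.4649]
A−BK = [-0.3421 0.1404; -1.4605 0.5351]
AᵀP(A−BK) = [1.0724 -0.4079; -0.4079 0.3596]
P' = Q + AᵀP(A−BK) = [5.3224 -3.4079; -3.4079 2.6096]
tr(P') = 7.9320

7.9320


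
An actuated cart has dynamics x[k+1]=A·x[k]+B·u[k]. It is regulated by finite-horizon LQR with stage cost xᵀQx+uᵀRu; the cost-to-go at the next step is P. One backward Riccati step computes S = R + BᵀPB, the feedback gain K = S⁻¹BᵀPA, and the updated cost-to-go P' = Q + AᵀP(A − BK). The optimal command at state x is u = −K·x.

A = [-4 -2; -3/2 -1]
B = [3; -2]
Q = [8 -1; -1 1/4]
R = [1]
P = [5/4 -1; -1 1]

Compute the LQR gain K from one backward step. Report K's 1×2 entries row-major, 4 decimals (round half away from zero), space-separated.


BᵀP = [5.7500 -5.0000]
S = R + BᵀPB = [1] + [27.2500] = [28.2500]
BᵀPA = [-15.5000 -6.5000]
K = S⁻¹·BᵀPA = [-0.5487 -0.2301]
A−BK = [-2.3540 -1.3097; -2.5973 -1.4602]
AᵀP(A−BK) = [1.7456 0.9336; 0.9336 0.5044]
P' = Q + AᵀP(A−BK) = [9.7456 -0.0664; -0.0664 0.7544]
tr(P') = 10.5000

-0.5487 -0.2301


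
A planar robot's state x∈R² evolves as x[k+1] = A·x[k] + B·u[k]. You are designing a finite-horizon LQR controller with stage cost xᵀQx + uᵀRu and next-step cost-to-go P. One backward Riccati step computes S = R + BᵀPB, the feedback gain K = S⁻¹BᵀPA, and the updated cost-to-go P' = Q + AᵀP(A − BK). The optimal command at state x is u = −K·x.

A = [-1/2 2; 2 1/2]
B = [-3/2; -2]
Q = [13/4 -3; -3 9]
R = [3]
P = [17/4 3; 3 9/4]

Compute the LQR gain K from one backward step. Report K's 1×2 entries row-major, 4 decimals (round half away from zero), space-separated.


-0.2986 -0.7393

BᵀP = [-12.3750 -9.0000]
S = R + BᵀPB = [3] + [36.5625] = [39.5625]
BᵀPA = [-11.8125 -29.2500]
K = S⁻¹·BᵀPA = [-0.2986 -0.7393]
A−BK = [-0.9479 0.8910; 1.4028 -0.9787]
AᵀP(A−BK) = [0.5355 0.5166; 0.5166 1.9369]
P' = Q + AᵀP(A−BK) = [3.7855 -2.4834; -2.4834 10.9369]
tr(P') = 14.7225


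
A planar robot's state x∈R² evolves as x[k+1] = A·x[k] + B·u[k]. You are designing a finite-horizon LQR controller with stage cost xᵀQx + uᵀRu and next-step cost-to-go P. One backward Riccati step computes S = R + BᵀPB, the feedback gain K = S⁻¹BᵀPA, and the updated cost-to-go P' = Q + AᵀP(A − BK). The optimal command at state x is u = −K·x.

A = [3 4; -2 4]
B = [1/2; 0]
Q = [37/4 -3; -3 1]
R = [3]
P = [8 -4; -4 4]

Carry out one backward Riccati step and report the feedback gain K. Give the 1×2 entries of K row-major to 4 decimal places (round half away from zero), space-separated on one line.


BᵀP = [4.0000 -2.0000]
S = R + BᵀPB = [3] + [2.0000] = [5.0000]
BᵀPA = [16.0000 8.0000]
K = S⁻¹·BᵀPA = [3.2000 1.6000]
A−BK = [1.4000 3.2000; -2.0000 4.0000]
AᵀP(A−BK) = [84.8000 22.4000; 22.4000 51.2000]
P' = Q + AᵀP(A−BK) = [94.0500 19.4000; 19.4000 52.2000]
tr(P') = 146.2500

3.2000 1.6000


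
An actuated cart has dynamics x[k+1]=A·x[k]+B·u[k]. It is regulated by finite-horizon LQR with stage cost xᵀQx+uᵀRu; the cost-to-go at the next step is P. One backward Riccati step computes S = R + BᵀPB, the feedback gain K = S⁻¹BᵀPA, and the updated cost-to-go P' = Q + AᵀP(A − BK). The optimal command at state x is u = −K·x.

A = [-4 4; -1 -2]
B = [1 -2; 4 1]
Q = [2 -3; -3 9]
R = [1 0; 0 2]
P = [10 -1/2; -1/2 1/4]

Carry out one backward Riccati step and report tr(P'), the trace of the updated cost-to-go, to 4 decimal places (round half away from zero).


BᵀP = [8.0000 0.5000; -20.5000 1.2500]
S = R + BᵀPB = [1 0; 0 2] + [10.0000 -15.5000; -15.5000 42.2500] = [11.0000 -15.5000; -15.5000 44.2500]
BᵀPA = [-32.5000 31.0000; 80.7500 -84.5000]
K = S⁻¹·BᵀPA = [-0.7566 0.2515; 1.5598 -1.8215]
A−BK = [-0.1237 0.1055; 0.4665 -1.1846]
AᵀP(A−BK) = [5.7039 -6.2394; -6.2394 7.2860]
P' = Q + AᵀP(A−BK) = [7.7039 -9.2394; -9.2394 16.2860]
tr(P') = 23.9899

23.9899


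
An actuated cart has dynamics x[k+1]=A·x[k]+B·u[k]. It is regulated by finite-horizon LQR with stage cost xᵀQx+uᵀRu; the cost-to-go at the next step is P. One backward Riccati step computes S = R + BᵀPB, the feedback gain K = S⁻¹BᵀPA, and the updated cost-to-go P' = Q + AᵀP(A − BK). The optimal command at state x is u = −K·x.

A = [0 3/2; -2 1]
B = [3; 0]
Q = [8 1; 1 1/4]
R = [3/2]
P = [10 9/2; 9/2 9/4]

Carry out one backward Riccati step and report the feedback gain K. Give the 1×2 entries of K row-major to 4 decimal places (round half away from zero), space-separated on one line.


BᵀP = [30.0000 13.5000]
S = R + BᵀPB = [3/2] + [90.0000] = [91.5000]
BᵀPA = [-27.0000 58.5000]
K = S⁻¹·BᵀPA = [-0.2951 0.6393]
A−BK = [0.8852 -0.4180; -2.0000 1.0000]
AᵀP(A−BK) = [1.0328 -0.7377; -0.7377 0.8484]
P' = Q + AᵀP(A−BK) = [9.0328 0.2623; 0.2623 1.0984]
tr(P') = 10.1311

-0.2951 0.6393
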